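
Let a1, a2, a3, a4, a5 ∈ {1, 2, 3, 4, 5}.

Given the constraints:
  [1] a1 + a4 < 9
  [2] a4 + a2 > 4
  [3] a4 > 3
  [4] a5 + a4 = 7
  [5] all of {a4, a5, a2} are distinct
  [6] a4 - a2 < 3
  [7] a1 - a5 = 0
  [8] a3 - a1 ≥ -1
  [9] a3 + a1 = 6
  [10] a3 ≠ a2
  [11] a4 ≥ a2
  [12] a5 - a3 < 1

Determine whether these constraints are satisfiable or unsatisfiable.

Take a1 = 3, a2 = 2, a3 = 3, a4 = 4, a5 = 3. Then constraint 1: a1 + a4 = 7; constraint 2: a4 + a2 = 6; constraint 4: a5 + a4 = 7, and every other listed constraint is also met.

Satisfiable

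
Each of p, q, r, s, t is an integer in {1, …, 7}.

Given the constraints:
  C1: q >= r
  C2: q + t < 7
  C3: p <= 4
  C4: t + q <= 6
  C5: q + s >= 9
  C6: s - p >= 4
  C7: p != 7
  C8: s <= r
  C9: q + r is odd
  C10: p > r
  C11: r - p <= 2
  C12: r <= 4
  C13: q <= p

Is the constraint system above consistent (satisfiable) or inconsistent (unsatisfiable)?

Unsatisfiable

From constraints 3 and 13: q ≤ p ≤ 4. From constraints 8 and 12: s ≤ r ≤ 4. Hence q + s ≤ 8. But constraint 5 requires q + s ≥ 9, and 9 > 8. Contradiction.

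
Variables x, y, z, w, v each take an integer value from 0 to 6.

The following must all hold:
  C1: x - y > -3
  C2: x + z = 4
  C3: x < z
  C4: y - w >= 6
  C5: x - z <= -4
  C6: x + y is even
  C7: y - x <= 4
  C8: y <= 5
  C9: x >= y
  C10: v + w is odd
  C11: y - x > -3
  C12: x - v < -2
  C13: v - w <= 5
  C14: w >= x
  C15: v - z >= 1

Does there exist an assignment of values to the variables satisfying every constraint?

Constraints 4, 5, 7, 13, and 15 give w − v ≥ -5, v − z ≥ 1, z − x ≥ 4, x − y ≥ -4, y − w ≥ 6.
Adding all 5 inequalities: the left sides telescope to 0, and the right sides sum to (-5) + 1 + 4 + (-4) + 6 = 2. So 0 ≥ 2, which is false.

Unsatisfiable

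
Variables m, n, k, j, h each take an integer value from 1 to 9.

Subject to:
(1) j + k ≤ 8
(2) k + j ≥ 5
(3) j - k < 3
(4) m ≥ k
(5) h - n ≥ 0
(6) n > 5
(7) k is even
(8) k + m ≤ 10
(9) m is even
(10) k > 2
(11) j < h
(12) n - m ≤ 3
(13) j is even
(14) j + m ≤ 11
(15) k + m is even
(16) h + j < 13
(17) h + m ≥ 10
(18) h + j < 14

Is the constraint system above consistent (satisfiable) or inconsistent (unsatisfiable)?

Setting (m, n, k, j, h) = (4, 7, 4, 4, 8) satisfies everything: constraint 1: j + k = 8; constraint 2: k + j = 8, and the others follow.

Satisfiable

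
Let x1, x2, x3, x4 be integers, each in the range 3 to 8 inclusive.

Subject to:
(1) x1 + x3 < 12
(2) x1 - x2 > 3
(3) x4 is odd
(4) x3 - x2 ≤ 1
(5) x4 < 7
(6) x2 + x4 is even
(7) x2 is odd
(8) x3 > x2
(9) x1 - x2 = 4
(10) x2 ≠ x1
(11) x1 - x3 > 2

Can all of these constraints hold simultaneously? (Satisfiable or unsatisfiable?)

Take x1 = 7, x2 = 3, x3 = 4, x4 = 3. Then constraint 1: x1 + x3 = 11; constraint 2: x1 - x2 = 4; constraint 4: x3 - x2 = 1, and every other listed constraint is also met.

Satisfiable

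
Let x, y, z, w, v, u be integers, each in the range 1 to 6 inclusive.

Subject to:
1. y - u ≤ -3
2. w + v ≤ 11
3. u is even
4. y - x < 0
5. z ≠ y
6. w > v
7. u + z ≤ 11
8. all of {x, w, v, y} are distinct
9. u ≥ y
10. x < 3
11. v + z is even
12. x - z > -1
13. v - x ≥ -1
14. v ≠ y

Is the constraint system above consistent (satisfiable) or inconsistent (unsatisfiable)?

The assignment x = 2, y = 1, z = 2, w = 5, v = 4, u = 6 works:
  constraint 1 holds since y - u = -5.
  constraint 2 holds since w + v = 9.
  constraint 4 holds since y - x = -1.
The rest check out directly.

Satisfiable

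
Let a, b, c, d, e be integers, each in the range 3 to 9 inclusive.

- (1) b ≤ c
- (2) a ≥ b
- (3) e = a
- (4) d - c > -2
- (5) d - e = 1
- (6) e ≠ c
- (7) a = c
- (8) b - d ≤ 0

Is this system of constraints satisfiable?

Unsatisfiable

From constraints 3 and 7, e = a = c, so e = c. But constraint 6 says e ≠ c. Contradiction.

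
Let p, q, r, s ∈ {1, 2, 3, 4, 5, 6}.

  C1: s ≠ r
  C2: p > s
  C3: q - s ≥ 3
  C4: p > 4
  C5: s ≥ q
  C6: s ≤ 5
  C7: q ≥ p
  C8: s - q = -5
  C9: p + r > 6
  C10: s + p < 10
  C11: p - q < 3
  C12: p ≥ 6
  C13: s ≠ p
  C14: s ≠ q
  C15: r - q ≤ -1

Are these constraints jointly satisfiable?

Unsatisfiable

From constraints 7 and 12: q ≥ p and p ≥ 6, so q ≥ 6. From constraints 5 and 6: q ≤ s and s ≤ 5, so q ≤ 5. But 5 < 6, so no value of q works.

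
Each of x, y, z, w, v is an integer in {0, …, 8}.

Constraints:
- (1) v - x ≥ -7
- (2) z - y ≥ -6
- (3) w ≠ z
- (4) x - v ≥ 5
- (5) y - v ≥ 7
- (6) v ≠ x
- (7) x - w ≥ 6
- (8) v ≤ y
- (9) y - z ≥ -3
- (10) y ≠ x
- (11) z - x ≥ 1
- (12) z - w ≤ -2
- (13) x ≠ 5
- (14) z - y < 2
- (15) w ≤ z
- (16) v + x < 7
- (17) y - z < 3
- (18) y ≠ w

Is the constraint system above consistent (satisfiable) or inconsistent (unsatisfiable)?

Constraints 1, 2, 5, 7, and 12 give y − v ≥ 7, v − x ≥ -7, x − w ≥ 6, w − z ≥ 2, z − y ≥ -6.
Adding all 5 inequalities: the left sides telescope to 0, and the right sides sum to 7 + (-7) + 6 + 2 + (-6) = 2. So 0 ≥ 2, which is false.

Unsatisfiable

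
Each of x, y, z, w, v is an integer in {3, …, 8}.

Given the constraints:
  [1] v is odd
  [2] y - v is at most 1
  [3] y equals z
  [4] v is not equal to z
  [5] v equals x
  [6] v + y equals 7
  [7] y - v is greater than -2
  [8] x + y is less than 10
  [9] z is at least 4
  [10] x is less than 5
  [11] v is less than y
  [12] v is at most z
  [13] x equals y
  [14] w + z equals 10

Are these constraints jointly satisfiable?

From constraints 3, 5, and 13, v = x = y = z, so v = z. But constraint 4 says v ≠ z. Contradiction.

Unsatisfiable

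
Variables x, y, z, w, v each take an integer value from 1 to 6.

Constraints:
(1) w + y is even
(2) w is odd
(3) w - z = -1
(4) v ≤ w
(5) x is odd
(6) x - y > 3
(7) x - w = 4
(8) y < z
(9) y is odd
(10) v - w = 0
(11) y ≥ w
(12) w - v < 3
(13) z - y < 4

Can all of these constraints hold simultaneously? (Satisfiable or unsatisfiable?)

Try x = 5, y = 1, z = 2, w = 1, v = 1.
Check constraint 3: w - z = -1; constraint 6: x - y = 4; constraint 7: x - w = 4. The remaining constraints are straightforward to verify.

Satisfiable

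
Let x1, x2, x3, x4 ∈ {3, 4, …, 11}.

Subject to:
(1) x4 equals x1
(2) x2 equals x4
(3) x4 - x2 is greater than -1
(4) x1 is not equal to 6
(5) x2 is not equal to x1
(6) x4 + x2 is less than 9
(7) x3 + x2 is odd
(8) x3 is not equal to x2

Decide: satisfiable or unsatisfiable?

Unsatisfiable

From constraints 1 and 2, x2 = x4 = x1, so x2 = x1. But constraint 5 says x2 ≠ x1. Contradiction.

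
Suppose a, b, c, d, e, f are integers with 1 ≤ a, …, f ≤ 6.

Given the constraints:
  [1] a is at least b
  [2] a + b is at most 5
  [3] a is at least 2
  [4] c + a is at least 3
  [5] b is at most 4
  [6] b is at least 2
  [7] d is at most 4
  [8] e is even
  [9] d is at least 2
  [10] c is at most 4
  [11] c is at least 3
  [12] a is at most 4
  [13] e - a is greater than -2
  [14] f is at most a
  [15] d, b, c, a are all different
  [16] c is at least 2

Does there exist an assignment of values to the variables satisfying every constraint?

Constraints 3, 5, 6, 7, 9, 10, 12, and 16 confine each of d, b, c, a to the 3 values {2, …, 4}.
Constraint 15 requires all 4 of them to be distinct, but only 3 values are available — impossible by the pigeonhole principle.

Unsatisfiable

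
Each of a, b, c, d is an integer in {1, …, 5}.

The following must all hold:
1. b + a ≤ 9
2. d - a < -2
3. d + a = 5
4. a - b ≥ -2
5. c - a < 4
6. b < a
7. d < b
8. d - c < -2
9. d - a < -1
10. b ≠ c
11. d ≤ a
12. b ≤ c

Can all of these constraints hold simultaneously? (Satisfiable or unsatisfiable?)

Satisfiable

Setting (a, b, c, d) = (4, 3, 5, 1) satisfies everything: constraint 1: b + a = 7; constraint 2: d - a = -3; constraint 3: d + a = 5, and the others follow.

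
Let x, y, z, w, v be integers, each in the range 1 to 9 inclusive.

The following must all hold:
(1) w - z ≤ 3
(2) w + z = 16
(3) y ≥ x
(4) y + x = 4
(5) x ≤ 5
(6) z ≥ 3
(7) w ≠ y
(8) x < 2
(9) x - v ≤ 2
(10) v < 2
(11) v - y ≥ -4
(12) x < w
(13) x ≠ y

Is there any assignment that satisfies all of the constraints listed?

Satisfiable

Take x = 1, y = 3, z = 8, w = 8, v = 1. Then constraint 1: w - z = 0; constraint 2: w + z = 16, and every other listed constraint is also met.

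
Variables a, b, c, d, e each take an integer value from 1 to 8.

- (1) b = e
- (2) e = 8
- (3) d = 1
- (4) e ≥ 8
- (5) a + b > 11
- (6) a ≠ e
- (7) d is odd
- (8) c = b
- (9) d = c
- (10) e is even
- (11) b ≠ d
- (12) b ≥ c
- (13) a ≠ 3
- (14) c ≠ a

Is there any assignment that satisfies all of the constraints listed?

Unsatisfiable

Constraint 3 fixes d = 1 and constraint 2 fixes e = 8. Constraints 1, 8, and 9 give d = c = b = e, so d = e. But 1 ≠ 8 — contradiction.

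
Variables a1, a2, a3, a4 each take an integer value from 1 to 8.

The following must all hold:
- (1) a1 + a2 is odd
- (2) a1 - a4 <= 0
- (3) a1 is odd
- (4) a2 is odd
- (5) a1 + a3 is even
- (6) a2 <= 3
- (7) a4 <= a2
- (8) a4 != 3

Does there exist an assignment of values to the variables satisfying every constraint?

Constraint 3 makes a1 odd and constraint 4 makes a2 odd, so a1 + a2 must be even. Constraint 1 says a1 + a2 is odd — contradiction.

Unsatisfiable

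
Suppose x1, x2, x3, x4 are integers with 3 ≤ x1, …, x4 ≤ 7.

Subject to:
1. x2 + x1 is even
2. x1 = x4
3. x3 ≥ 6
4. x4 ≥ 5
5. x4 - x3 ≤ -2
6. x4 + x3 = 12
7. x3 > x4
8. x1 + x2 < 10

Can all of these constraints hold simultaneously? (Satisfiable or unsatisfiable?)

Satisfiable

Try x1 = 5, x2 = 3, x3 = 7, x4 = 5.
Check constraint 5: x4 - x3 = -2; constraint 6: x4 + x3 = 12; constraint 8: x1 + x2 = 8. The remaining constraints are straightforward to verify.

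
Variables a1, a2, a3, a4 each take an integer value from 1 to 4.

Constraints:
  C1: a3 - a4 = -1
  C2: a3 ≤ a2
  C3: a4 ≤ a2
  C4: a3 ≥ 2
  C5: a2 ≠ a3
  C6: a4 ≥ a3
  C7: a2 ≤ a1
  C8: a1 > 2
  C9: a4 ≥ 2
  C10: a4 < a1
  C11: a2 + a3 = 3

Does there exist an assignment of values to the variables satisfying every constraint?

Unsatisfiable

From constraints 3 and 9: a2 ≥ a4 ≥ 2. From constraint 4: a3 ≥ 2. Hence a2 + a3 ≥ 4. But constraint 11 requires a2 + a3 = 3, and 3 < 4. Contradiction.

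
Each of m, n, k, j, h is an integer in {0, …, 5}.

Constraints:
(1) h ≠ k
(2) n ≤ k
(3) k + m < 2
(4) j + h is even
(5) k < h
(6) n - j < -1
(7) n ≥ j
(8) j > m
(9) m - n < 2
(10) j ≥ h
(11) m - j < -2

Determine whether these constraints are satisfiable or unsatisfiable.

Constraints 2, 5, 7, and 10 give h ≤ j, j ≤ n, n ≤ k, k < h. Chaining: h ≤ j ≤ n ≤ k < h, which forces h < h — impossible.

Unsatisfiable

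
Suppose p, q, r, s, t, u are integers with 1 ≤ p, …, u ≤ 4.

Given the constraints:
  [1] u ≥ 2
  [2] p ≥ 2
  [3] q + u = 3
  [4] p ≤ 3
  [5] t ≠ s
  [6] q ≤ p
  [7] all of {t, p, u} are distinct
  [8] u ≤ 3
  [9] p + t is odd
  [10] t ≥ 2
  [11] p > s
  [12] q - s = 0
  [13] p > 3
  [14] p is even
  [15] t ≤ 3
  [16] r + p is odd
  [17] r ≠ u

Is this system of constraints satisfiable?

Constraints 1, 2, 4, 8, 10, and 15 confine each of t, p, u to the 2 values {2, 3}.
Constraint 7 requires all 3 of them to be distinct, but only 2 values are available — impossible by the pigeonhole principle.

Unsatisfiable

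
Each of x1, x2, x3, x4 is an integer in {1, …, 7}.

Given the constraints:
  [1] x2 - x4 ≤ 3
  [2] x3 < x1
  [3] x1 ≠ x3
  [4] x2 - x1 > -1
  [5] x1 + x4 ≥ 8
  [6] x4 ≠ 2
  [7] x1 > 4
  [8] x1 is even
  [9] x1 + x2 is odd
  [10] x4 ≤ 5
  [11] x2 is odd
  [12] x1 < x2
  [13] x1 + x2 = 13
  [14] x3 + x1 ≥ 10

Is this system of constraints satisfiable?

Satisfiable

Try x1 = 6, x2 = 7, x3 = 5, x4 = 5.
Check constraint 1: x2 - x4 = 2; constraint 4: x2 - x1 = 1. The remaining constraints are straightforward to verify.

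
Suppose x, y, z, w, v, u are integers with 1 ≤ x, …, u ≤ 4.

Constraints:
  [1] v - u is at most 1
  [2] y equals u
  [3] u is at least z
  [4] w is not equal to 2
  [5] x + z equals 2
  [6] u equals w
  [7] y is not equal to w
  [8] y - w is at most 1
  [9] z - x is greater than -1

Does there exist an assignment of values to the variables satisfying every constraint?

From constraints 2 and 6, y = u = w, so y = w. But constraint 7 says y ≠ w. Contradiction.

Unsatisfiable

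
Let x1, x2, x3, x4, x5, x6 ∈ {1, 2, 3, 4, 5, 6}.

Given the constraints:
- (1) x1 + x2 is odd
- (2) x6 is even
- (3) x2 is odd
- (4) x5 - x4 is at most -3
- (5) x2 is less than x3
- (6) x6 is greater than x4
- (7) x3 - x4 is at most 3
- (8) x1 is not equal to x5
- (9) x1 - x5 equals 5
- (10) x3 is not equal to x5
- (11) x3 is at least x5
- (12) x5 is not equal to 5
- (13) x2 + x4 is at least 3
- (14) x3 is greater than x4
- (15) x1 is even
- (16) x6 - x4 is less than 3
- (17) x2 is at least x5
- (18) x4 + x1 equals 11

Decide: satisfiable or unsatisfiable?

One satisfying assignment is x1 = 6, x2 = 1, x3 = 6, x4 = 5, x5 = 1, x6 = 6.
For the less obvious constraints — constraint 4: x5 - x4 = -4; constraint 7: x3 - x4 = 1; constraint 9: x1 - x5 = 5 — and the others hold by inspection.

Satisfiable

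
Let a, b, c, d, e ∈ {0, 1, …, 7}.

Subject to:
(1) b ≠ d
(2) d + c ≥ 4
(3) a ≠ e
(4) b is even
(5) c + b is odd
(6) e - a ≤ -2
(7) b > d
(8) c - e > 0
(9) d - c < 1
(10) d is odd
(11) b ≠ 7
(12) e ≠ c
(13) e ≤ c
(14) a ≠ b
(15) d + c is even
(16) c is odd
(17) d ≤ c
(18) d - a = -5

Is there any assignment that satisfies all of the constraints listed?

Satisfiable

The assignment a = 6, b = 4, c = 3, d = 1, e = 1 works:
  constraint 2 holds since d + c = 4.
  constraint 6 holds since e - a = -5.
  constraint 8 holds since c - e = 2.
The rest check out directly.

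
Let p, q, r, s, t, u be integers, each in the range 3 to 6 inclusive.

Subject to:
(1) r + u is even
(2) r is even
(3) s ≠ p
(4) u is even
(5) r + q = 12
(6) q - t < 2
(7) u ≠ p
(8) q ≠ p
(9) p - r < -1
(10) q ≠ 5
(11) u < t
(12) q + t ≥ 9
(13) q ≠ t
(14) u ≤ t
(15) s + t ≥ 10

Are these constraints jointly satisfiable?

One satisfying assignment is p = 3, q = 6, r = 6, s = 6, t = 5, u = 4.
For the less obvious constraints — constraint 5: r + q = 12; constraint 6: q - t = 1; constraint 9: p - r = -3 — and the others hold by inspection.

Satisfiable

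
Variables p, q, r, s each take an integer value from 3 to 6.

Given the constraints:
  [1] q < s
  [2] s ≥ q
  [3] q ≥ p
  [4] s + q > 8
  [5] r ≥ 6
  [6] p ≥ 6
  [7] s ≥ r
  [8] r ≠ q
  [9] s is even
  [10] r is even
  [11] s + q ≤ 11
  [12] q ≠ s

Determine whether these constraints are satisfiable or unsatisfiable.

Unsatisfiable

From constraints 5 and 7: s ≥ r ≥ 6. From constraints 3 and 6: q ≥ p ≥ 6. Hence s + q ≥ 12. But constraint 11 requires s + q ≤ 11, and 11 < 12. Contradiction.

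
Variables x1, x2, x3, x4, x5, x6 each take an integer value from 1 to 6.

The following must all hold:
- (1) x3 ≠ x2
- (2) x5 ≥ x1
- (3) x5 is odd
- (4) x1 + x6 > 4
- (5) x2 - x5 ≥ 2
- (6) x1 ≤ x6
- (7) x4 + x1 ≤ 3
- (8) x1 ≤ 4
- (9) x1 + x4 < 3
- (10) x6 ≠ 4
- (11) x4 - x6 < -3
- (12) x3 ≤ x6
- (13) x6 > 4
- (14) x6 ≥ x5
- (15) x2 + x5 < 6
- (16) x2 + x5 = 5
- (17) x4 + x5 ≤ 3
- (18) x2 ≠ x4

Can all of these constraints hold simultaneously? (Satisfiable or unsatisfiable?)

Try x1 = 1, x2 = 4, x3 = 1, x4 = 1, x5 = 1, x6 = 5.
Check constraint 4: x1 + x6 = 6; constraint 5: x2 - x5 = 3; constraint 7: x4 + x1 = 2. The remaining constraints are straightforward to verify.

Satisfiable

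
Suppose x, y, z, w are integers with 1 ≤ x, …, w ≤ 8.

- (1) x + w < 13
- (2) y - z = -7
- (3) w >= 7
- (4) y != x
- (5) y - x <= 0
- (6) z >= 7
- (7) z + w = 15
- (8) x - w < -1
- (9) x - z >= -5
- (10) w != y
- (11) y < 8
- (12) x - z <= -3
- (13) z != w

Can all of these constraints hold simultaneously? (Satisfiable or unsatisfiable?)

Satisfiable

One satisfying assignment is x = 3, y = 1, z = 8, w = 7.
For the less obvious constraints — constraint 1: x + w = 10; constraint 2: y - z = -7 — and the others hold by inspection.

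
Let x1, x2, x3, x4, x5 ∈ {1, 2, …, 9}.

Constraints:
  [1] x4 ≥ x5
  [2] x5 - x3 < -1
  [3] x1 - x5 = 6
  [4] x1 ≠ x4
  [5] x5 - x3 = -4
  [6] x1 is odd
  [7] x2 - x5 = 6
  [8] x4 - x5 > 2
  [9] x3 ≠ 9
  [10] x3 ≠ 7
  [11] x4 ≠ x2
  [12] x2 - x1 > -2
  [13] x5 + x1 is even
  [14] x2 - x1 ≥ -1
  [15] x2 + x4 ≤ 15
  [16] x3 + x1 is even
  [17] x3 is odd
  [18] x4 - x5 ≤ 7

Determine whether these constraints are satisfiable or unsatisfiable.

Satisfiable

One satisfying assignment is x1 = 7, x2 = 7, x3 = 5, x4 = 5, x5 = 1.
For the less obvious constraints — constraint 2: x5 - x3 = -4; constraint 3: x1 - x5 = 6; constraint 5: x5 - x3 = -4 — and the others hold by inspection.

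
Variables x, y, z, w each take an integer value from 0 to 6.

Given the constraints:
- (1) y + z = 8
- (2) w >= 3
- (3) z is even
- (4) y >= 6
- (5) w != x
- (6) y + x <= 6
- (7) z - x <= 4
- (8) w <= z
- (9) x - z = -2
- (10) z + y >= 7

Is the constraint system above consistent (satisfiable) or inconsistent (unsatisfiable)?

From constraint 4: y ≥ 6. From constraints 2 and 8: z ≥ w ≥ 3. Hence y + z ≥ 9. But constraint 1 requires y + z = 8, and 8 < 9. Contradiction.

Unsatisfiable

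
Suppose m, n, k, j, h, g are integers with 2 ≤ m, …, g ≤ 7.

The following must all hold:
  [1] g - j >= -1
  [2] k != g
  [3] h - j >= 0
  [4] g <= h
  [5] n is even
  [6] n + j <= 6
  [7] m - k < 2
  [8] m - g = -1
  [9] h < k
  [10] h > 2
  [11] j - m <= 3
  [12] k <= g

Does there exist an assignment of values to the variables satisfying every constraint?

Unsatisfiable

Constraints 4, 9, and 12 give k ≤ g, g ≤ h, h < k. Chaining: k ≤ g ≤ h < k, which forces k < k — impossible.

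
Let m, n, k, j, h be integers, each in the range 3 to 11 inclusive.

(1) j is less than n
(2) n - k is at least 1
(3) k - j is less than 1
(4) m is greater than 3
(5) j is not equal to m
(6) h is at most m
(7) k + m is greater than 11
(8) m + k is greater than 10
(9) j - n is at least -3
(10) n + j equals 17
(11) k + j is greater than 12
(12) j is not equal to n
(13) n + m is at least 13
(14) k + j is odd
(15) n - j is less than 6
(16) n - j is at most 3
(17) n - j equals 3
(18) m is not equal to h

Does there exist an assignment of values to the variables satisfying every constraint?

Satisfiable

One satisfying assignment is m = 6, n = 10, k = 6, j = 7, h = 4.
For the less obvious constraints — constraint 2: n - k = 4; constraint 3: k - j = -1; constraint 7: k + m = 12 — and the others hold by inspection.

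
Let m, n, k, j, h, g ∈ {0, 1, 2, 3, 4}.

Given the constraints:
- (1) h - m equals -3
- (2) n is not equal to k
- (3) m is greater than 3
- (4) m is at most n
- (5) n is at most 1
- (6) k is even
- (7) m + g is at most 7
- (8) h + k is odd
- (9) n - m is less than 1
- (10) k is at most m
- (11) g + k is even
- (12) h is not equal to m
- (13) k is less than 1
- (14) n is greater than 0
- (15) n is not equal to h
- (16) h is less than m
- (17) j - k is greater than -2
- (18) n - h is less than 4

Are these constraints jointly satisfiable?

Unsatisfiable

From constraint 3: m ≥ 4. From constraints 4 and 5: m ≤ n and n ≤ 1, so m ≤ 1. But 1 < 4, so no value of m works.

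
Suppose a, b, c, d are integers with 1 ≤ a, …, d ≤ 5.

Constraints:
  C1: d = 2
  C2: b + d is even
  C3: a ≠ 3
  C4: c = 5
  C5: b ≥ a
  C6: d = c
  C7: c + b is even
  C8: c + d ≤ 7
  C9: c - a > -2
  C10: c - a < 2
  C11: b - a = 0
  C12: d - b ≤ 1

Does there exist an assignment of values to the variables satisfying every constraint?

Constraint 1 fixes d = 2 and constraint 4 fixes c = 5, but constraint 6 requires d = c. Since 2 ≠ 5, contradiction.

Unsatisfiable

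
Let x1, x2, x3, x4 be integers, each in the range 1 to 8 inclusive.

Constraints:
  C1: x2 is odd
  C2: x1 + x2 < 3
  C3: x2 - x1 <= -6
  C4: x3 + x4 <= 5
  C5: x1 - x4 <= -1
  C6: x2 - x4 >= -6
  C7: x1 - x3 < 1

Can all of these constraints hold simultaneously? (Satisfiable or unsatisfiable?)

Constraints 3, 5, and 6 give x1 − x2 ≥ 6, x2 − x4 ≥ -6, x4 − x1 ≥ 1.
Adding all 3 inequalities: the left sides telescope to 0, and the right sides sum to 6 + (-6) + 1 = 1. So 0 ≥ 1, which is false.

Unsatisfiable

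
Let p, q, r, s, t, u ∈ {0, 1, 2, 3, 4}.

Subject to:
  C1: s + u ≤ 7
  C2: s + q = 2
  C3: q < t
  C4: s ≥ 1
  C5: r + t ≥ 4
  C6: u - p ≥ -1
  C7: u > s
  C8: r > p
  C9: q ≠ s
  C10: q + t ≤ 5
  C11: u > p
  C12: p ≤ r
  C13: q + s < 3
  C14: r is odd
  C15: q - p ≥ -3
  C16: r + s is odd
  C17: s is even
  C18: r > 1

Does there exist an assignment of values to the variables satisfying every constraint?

Satisfiable

Take p = 2, q = 0, r = 3, s = 2, t = 4, u = 3. Then constraint 1: s + u = 5; constraint 2: s + q = 2, and every other listed constraint is also met.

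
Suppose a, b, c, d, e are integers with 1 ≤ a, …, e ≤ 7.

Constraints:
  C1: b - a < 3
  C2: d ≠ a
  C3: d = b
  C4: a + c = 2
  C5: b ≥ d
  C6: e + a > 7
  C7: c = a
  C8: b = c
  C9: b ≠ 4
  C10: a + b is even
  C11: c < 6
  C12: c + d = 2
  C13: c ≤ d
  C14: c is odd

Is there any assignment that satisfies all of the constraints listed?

From constraints 3, 7, and 8, d = b = c = a, so d = a. But constraint 2 says d ≠ a. Contradiction.

Unsatisfiable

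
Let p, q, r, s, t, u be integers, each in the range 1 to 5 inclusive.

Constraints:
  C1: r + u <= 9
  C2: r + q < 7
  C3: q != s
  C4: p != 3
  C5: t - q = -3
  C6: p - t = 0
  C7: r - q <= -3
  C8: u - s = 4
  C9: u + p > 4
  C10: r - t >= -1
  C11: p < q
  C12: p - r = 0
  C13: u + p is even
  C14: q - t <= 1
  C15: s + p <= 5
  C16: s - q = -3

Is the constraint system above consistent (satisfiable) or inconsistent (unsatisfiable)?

Constraints 7, 10, and 14 give t − q ≥ -1, q − r ≥ 3, r − t ≥ -1.
Adding all 3 inequalities: the left sides telescope to 0, and the right sides sum to (-1) + 3 + (-1) = 1. So 0 ≥ 1, which is false.

Unsatisfiable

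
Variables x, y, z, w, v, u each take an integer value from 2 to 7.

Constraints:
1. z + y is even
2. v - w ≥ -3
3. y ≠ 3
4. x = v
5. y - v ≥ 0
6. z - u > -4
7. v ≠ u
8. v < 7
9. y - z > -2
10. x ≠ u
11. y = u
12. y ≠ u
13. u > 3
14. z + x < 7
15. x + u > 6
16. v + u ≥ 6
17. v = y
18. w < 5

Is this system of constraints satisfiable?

Unsatisfiable

From constraints 4, 11, and 17, x = v = y = u, so x = u. But constraint 10 says x ≠ u. Contradiction.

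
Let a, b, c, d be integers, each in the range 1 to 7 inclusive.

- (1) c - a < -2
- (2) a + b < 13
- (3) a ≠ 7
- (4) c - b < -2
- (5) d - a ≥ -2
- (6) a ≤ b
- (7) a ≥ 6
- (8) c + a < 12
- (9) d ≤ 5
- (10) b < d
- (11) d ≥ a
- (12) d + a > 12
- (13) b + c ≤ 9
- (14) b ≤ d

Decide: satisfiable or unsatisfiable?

Unsatisfiable

From constraints 6 and 7: b ≥ a and a ≥ 6, so b ≥ 6. From constraints 9 and 14: b ≤ d and d ≤ 5, so b ≤ 5. But 5 < 6, so no value of b works.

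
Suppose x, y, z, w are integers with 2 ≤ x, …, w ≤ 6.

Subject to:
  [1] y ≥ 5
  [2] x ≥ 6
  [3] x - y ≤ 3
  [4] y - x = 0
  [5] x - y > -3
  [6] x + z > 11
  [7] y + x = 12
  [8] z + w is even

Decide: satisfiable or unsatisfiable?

Satisfiable

The assignment x = 6, y = 6, z = 6, w = 6 works:
  constraint 3 holds since x - y = 0.
  constraint 4 holds since y - x = 0.
The rest check out directly.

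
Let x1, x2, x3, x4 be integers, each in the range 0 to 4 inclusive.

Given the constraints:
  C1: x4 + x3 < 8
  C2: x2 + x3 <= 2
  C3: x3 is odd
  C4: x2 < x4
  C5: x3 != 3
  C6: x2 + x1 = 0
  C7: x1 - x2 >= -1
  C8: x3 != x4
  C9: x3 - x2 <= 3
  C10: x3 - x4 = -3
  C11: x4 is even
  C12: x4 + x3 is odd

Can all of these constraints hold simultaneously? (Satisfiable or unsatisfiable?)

Try x1 = 0, x2 = 0, x3 = 1, x4 = 4.
Check constraint 1: x4 + x3 = 5; constraint 2: x2 + x3 = 1. The remaining constraints are straightforward to verify.

Satisfiable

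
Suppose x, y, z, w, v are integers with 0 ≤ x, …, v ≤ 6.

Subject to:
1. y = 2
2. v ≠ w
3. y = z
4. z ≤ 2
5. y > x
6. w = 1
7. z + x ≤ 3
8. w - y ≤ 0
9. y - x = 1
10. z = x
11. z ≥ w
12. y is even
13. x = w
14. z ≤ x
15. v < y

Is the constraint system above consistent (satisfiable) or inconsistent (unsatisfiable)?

Constraint 1 fixes y = 2 and constraint 6 fixes w = 1. Constraints 3, 10, and 13 give y = z = x = w, so y = w. But 2 ≠ 1 — contradiction.

Unsatisfiable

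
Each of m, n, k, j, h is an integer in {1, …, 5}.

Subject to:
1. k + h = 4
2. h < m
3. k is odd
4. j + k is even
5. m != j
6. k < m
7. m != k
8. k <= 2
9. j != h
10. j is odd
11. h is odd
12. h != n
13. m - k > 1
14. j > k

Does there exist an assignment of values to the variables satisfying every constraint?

Satisfiable

Try m = 4, n = 5, k = 1, j = 5, h = 3.
Check constraint 1: k + h = 4; constraint 3: k = 1 is odd; constraint 13: m - k = 3. The remaining constraints are straightforward to verify.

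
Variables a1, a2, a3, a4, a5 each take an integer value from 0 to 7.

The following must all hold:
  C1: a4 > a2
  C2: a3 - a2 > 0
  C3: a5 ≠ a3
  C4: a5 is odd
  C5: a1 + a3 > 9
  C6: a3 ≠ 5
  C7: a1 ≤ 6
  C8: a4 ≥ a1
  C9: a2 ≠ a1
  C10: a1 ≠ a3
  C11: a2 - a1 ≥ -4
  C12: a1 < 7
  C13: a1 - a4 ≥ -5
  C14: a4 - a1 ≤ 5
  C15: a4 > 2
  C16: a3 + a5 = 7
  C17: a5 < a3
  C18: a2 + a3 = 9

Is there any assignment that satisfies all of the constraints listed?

Try a1 = 4, a2 = 3, a3 = 6, a4 = 6, a5 = 1.
Check constraint 2: a3 - a2 = 3; constraint 5: a1 + a3 = 10; constraint 11: a2 - a1 = -1. The remaining constraints are straightforward to verify.

Satisfiable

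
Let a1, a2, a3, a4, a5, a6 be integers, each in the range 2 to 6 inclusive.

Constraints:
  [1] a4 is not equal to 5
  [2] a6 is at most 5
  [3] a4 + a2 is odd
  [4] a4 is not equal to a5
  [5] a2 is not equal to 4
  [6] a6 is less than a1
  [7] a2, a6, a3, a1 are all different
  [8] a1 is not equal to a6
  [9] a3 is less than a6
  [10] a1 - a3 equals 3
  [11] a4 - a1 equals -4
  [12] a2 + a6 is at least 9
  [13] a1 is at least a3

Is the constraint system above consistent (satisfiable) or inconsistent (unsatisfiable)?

Satisfiable

Take a1 = 6, a2 = 5, a3 = 3, a4 = 2, a5 = 6, a6 = 4. Then constraint 10: a1 - a3 = 3; constraint 11: a4 - a1 = -4, and every other listed constraint is also met.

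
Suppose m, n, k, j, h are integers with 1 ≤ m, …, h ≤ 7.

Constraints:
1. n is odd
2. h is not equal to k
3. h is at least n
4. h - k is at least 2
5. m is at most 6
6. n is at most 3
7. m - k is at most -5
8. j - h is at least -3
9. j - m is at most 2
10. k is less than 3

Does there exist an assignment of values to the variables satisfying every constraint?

Unsatisfiable

Constraints 4, 7, 8, and 9 give k − m ≥ 5, m − j ≥ -2, j − h ≥ -3, h − k ≥ 2.
Adding all 4 inequalities: the left sides telescope to 0, and the right sides sum to 5 + (-2) + (-3) + 2 = 2. So 0 ≥ 2, which is false.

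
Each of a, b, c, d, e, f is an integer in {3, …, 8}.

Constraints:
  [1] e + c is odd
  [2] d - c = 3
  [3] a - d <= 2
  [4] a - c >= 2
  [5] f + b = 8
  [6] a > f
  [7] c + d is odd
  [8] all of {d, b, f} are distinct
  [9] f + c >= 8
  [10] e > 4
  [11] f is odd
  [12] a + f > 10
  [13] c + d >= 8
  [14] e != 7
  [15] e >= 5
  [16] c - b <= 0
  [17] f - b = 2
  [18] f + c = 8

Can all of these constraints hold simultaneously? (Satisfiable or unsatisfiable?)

Try a = 6, b = 3, c = 3, d = 6, e = 8, f = 5.
Check constraint 2: d - c = 3; constraint 3: a - d = 0; constraint 4: a - c = 3. The remaining constraints are straightforward to verify.

Satisfiable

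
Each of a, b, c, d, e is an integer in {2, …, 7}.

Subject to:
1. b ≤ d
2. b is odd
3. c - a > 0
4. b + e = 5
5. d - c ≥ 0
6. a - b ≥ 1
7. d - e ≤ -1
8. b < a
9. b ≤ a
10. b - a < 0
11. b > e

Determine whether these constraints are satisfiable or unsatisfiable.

Unsatisfiable

Constraints 3, 5, 7, 8, and 11 give c ≤ d, d < e, e < b, b < a, a < c. Chaining: c ≤ d < e < b < a < c, which forces c < c — impossible.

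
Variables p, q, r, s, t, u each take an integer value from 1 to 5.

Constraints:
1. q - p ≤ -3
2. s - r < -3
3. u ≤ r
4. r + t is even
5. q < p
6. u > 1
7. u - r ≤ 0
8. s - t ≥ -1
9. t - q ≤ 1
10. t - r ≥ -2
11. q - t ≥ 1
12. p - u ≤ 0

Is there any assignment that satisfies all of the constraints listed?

Constraints 1, 7, 10, 11, and 12 give t − r ≥ -2, r − u ≥ 0, u − p ≥ 0, p − q ≥ 3, q − t ≥ 1.
Adding all 5 inequalities: the left sides telescope to 0, and the right sides sum to (-2) + 0 + 0 + 3 + 1 = 2. So 0 ≥ 2, which is false.

Unsatisfiable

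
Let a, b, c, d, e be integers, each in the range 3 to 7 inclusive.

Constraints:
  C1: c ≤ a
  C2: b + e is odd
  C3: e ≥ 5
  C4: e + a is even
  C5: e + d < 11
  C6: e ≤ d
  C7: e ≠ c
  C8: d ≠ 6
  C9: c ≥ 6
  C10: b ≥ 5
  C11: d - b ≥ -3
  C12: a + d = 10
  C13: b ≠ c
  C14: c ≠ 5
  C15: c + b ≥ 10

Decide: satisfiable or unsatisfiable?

From constraints 1 and 9: a ≥ c ≥ 6. From constraints 3 and 6: d ≥ e ≥ 5. Hence a + d ≥ 11. But constraint 12 requires a + d = 10, and 10 < 11. Contradiction.

Unsatisfiable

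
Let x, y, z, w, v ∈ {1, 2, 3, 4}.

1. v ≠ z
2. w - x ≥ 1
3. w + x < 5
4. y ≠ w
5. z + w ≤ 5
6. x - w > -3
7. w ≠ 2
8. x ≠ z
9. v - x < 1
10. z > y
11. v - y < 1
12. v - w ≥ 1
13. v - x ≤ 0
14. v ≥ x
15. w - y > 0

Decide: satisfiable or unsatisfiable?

Unsatisfiable

Constraints 2, 12, and 13 give x − v ≥ 0, v − w ≥ 1, w − x ≥ 1.
Adding all 3 inequalities: the left sides telescope to 0, and the right sides sum to 0 + 1 + 1 = 2. So 0 ≥ 2, which is false.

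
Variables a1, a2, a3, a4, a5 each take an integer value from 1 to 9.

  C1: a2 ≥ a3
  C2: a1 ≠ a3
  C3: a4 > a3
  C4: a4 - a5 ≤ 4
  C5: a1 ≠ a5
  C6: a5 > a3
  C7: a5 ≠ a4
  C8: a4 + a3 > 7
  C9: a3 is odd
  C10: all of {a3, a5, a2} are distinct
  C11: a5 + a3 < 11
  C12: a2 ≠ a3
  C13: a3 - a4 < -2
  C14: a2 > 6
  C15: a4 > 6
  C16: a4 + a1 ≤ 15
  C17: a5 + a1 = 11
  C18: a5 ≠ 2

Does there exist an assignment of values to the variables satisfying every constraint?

Try a1 = 6, a2 = 7, a3 = 3, a4 = 7, a5 = 5.
Check constraint 4: a4 - a5 = 2; constraint 8: a4 + a3 = 10; constraint 11: a5 + a3 = 8. The remaining constraints are straightforward to verify.

Satisfiable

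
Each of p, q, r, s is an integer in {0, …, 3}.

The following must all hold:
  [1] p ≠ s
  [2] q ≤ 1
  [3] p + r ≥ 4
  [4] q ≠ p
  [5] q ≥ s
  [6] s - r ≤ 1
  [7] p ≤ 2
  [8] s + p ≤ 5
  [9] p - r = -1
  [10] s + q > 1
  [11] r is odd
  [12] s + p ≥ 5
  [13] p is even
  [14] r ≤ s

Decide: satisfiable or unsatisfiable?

From constraints 2 and 5: s ≤ q ≤ 1. From constraint 7: p ≤ 2. Hence s + p ≤ 3. But constraint 12 requires s + p ≥ 5, and 5 > 3. Contradiction.

Unsatisfiable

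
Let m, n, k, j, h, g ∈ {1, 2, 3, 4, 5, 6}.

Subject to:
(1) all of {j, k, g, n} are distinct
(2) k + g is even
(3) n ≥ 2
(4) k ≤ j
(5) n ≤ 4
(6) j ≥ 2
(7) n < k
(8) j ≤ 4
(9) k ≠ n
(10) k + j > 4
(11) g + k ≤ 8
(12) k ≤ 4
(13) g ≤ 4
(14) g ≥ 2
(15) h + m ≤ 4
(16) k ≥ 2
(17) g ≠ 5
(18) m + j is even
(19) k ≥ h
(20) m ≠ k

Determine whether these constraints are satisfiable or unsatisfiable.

Constraints 3, 5, 6, 8, 12, 13, 14, and 16 confine each of j, k, g, n to the 3 values {2, …, 4}.
Constraint 1 requires all 4 of them to be distinct, but only 3 values are available — impossible by the pigeonhole principle.

Unsatisfiable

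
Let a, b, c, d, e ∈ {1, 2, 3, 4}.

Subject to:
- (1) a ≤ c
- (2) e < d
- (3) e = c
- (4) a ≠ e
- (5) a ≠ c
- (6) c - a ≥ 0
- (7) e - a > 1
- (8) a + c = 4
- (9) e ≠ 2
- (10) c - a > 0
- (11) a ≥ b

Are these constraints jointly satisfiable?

Setting (a, b, c, d, e) = (1, 1, 3, 4, 3) satisfies everything: constraint 6: c - a = 2; constraint 7: e - a = 2, and the others follow.

Satisfiable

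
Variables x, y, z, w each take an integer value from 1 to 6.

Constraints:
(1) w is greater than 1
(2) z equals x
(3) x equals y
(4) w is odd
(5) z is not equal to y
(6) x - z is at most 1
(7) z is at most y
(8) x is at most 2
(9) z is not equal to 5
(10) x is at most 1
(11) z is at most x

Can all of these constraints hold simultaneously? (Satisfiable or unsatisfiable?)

Unsatisfiable

From constraints 2 and 3, z = x = y, so z = y. But constraint 5 says z ≠ y. Contradiction.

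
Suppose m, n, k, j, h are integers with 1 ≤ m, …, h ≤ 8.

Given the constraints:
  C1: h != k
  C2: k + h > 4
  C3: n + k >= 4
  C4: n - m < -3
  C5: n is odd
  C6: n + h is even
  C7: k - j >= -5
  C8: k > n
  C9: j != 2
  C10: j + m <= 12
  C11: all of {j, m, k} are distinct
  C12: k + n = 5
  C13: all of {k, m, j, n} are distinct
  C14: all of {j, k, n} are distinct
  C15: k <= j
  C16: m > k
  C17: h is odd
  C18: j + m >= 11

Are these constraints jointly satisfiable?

Satisfiable

Setting (m, n, k, j, h) = (5, 1, 4, 7, 1) satisfies everything: constraint 2: k + h = 5; constraint 3: n + k = 5; constraint 4: n - m = -4, and the others follow.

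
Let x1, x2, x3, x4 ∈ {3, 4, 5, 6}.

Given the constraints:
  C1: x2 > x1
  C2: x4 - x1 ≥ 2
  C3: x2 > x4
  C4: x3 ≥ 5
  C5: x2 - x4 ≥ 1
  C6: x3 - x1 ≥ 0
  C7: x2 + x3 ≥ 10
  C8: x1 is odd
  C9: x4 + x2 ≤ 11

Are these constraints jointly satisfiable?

Satisfiable

Try x1 = 3, x2 = 6, x3 = 6, x4 = 5.
Check constraint 2: x4 - x1 = 2; constraint 5: x2 - x4 = 1. The remaining constraints are straightforward to verify.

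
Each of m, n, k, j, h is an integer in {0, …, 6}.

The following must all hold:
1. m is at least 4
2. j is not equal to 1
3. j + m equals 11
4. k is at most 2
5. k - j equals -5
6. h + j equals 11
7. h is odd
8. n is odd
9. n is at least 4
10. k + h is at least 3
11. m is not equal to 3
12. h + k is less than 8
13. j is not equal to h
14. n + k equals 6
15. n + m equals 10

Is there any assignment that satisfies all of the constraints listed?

Satisfiable

Setting (m, n, k, j, h) = (5, 5, 1, 6, 5) satisfies everything: constraint 3: j + m = 11; constraint 5: k - j = -5; constraint 6: h + j = 11, and the others follow.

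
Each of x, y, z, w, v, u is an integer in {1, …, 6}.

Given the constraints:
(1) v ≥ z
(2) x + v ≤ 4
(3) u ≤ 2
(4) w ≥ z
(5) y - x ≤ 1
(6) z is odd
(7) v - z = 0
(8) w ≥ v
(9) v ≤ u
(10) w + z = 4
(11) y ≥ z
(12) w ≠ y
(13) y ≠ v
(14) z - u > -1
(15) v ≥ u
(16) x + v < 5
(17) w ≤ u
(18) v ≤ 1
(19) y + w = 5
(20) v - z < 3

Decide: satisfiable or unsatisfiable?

Unsatisfiable

From constraints 3 and 17: w ≤ u ≤ 2. From constraints 1 and 18: z ≤ v ≤ 1. Hence w + z ≤ 3. But constraint 10 requires w + z = 4, and 4 > 3. Contradiction.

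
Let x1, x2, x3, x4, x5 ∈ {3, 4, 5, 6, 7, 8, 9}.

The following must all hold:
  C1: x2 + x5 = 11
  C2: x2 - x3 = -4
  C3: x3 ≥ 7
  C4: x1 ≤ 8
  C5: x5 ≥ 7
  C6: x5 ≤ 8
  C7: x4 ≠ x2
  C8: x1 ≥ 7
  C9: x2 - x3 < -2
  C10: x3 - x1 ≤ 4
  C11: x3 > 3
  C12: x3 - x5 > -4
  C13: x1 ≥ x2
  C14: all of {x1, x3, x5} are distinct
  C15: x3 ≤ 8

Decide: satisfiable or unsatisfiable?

Unsatisfiable

Constraints 3, 4, 5, 6, 8, and 15 confine each of x1, x3, x5 to the 2 values {7, 8}.
Constraint 14 requires all 3 of them to be distinct, but only 2 values are available — impossible by the pigeonhole principle.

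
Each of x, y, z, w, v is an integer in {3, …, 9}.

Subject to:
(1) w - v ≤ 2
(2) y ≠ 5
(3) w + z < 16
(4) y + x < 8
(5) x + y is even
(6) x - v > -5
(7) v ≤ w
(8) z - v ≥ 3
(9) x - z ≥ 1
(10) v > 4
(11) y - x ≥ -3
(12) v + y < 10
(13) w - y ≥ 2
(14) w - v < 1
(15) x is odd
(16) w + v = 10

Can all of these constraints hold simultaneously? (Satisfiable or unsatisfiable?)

Unsatisfiable

Constraints 1, 8, 9, 11, and 13 give z − v ≥ 3, v − w ≥ -2, w − y ≥ 2, y − x ≥ -3, x − z ≥ 1.
Adding all 5 inequalities: the left sides telescope to 0, and the right sides sum to 3 + (-2) + 2 + (-3) + 1 = 1. So 0 ≥ 1, which is false.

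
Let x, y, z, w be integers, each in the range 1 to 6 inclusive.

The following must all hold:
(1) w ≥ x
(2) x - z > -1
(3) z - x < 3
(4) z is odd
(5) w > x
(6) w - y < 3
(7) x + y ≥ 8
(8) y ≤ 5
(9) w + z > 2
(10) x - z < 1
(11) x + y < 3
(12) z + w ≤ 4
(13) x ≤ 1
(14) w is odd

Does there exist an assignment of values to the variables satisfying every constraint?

From constraint 13: x ≤ 1. From constraint 8: y ≤ 5. Hence x + y ≤ 6. But constraint 7 requires x + y ≥ 8, and 8 > 6. Contradiction.

Unsatisfiable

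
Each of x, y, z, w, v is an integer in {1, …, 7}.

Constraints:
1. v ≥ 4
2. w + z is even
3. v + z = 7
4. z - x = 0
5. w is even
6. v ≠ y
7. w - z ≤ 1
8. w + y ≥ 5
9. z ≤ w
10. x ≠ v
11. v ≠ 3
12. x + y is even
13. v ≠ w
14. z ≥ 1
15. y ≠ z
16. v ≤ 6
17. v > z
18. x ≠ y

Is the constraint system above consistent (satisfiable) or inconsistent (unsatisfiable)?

Try x = 2, y = 6, z = 2, w = 2, v = 5.
Check constraint 3: v + z = 7; constraint 4: z - x = 0. The remaining constraints are straightforward to verify.

Satisfiable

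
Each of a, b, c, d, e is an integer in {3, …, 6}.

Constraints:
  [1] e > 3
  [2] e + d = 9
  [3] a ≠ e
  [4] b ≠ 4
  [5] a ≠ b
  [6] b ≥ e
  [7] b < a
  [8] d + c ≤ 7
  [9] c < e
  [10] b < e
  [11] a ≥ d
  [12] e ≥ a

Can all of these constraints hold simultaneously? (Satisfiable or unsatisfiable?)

Constraints 6, 7, and 12 give b < a, a ≤ e, e ≤ b. Chaining: b < a ≤ e ≤ b, which forces b < b — impossible.

Unsatisfiable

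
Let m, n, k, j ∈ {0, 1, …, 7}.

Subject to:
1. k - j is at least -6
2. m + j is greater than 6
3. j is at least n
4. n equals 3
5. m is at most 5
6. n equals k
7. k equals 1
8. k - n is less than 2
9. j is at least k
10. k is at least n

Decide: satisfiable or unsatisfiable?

Constraint 4 fixes n = 3 and constraint 7 fixes k = 1, but constraint 6 requires n = k. Since 3 ≠ 1, contradiction.

Unsatisfiable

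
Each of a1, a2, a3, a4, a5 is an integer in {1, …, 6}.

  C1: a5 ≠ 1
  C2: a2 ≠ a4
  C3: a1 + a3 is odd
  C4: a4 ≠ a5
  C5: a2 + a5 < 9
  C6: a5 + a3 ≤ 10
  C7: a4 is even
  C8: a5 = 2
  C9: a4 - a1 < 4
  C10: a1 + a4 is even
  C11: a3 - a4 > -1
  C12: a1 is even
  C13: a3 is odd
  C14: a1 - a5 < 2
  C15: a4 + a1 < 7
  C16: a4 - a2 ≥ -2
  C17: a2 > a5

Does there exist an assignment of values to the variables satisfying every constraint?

Satisfiable

Take a1 = 2, a2 = 5, a3 = 5, a4 = 4, a5 = 2. Then constraint 5: a2 + a5 = 7; constraint 6: a5 + a3 = 7; constraint 9: a4 - a1 = 2, and every other listed constraint is also met.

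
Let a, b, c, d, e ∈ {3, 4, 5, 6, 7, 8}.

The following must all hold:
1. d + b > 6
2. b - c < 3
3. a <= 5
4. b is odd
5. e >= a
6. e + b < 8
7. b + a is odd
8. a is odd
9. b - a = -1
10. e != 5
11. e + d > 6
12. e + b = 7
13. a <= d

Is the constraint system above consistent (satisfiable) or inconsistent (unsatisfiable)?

Constraint 4 makes b odd and constraint 8 makes a odd, so b + a must be even. Constraint 7 says b + a is odd — contradiction.

Unsatisfiable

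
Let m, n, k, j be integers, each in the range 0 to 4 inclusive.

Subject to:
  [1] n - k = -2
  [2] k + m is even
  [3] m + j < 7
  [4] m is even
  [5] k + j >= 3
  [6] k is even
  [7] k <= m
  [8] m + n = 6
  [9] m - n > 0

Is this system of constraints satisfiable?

Setting (m, n, k, j) = (4, 2, 4, 1) satisfies everything: constraint 1: n - k = -2; constraint 3: m + j = 5, and the others follow.

Satisfiable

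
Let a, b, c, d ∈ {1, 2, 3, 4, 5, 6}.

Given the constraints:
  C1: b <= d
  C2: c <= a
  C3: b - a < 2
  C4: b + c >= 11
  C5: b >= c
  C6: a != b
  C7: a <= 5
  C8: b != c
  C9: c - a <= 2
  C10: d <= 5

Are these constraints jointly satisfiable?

Unsatisfiable

From constraints 1 and 10: b ≤ d ≤ 5. From constraints 2 and 7: c ≤ a ≤ 5. Hence b + c ≤ 10. But constraint 4 requires b + c ≥ 11, and 11 > 10. Contradiction.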